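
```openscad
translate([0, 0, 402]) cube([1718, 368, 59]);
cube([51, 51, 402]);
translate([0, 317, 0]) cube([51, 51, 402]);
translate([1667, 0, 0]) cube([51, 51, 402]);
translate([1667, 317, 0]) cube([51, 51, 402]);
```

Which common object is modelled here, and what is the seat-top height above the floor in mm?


A bench. The seat-top height is 461 mm.

A long slab on four corner posts — a bench. The slab sits at z = 402 with thickness 59, so the top is 402 + 59 = 461 mm.


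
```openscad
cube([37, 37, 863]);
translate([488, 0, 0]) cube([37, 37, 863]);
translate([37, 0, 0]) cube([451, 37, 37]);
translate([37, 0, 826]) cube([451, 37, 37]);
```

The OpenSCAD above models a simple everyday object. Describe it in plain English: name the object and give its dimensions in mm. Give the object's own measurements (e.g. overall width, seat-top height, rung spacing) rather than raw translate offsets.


A rectangular picture frame lying in the x–z plane (depth along y). The opening is 451 mm wide (x) by 789 mm tall (z), surrounded by a border 37 mm wide on all four sides. The frame is 37 mm deep and is made of two full-height vertical stiles with two horizontal rails fitted between them.


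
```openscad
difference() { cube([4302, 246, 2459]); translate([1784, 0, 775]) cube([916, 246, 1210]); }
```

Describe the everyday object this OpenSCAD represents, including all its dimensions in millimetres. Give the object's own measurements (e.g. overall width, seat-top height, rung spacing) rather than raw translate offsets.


A wall 4302 mm long (x), 246 mm thick (y), 2459 mm tall, with a rectangular window opening cut through it. The opening is 916 mm wide and 1210 mm tall; its sill is at z = 775 mm and its near (−x) edge is 1784 mm from the wall's −x end. The opening passes through the full wall thickness.


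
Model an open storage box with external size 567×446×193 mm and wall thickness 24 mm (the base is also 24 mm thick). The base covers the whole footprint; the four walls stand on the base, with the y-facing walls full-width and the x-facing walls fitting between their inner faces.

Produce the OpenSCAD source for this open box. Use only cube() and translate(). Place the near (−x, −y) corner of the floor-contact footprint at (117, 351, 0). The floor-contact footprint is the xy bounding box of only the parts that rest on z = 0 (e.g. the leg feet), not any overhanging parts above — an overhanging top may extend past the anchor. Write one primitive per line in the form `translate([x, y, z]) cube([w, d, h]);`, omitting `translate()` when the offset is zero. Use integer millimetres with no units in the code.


translate([117, 351, 0]) cube([567, 446, 24]);
translate([117, 351, 24]) cube([567, 24, 169]);
translate([117, 773, 24]) cube([567, 24, 169]);
translate([117, 375, 24]) cube([24, 398, 169]);
translate([660, 375, 24]) cube([24, 398, 169]);


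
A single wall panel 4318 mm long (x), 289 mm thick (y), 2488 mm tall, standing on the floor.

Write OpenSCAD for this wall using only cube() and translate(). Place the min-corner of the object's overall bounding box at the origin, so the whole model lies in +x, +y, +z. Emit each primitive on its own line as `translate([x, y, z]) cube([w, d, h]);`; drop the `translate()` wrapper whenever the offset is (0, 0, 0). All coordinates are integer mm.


cube([4318, 289, 2488]);


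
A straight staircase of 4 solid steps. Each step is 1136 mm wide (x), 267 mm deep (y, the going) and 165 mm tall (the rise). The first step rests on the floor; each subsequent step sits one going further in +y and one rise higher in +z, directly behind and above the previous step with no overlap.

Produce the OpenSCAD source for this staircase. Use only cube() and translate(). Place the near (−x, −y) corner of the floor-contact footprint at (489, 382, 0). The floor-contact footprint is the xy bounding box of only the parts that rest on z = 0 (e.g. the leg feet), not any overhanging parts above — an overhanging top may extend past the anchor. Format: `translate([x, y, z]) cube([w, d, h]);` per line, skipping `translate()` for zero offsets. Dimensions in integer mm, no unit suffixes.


translate([489, 382, 0]) cube([1136, 267, 165]);
translate([489, 649, 165]) cube([1136, 267, 165]);
translate([489, 916, 330]) cube([1136, 267, 165]);
translate([489, 1183, 495]) cube([1136, 267, 165]);


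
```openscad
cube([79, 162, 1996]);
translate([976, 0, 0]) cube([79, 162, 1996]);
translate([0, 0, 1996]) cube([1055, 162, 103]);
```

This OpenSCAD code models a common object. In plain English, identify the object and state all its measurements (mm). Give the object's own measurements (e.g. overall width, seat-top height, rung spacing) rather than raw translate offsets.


A door frame. The clear opening is 897 mm wide and 1996 mm high. Two 79 mm wide jambs, 162 mm deep, stand either side of the opening from the floor to the top of the opening. A 103 mm thick head sits across the top of both jambs, spanning the full outside width of the frame.


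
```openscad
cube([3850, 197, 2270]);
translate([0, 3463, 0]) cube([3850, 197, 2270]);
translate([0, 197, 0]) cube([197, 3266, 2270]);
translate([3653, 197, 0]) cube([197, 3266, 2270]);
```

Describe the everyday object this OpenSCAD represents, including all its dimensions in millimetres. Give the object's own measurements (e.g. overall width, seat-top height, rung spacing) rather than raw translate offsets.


The wall frame of a small rectangular building: four walls, each 2270 mm tall and 197 mm thick, enclosing a footprint 3850 mm (x) by 3660 mm (y) outside-to-outside, with no floor or roof. The front and back walls (the −y and +y sides) span the full width; the two side walls fit between them.


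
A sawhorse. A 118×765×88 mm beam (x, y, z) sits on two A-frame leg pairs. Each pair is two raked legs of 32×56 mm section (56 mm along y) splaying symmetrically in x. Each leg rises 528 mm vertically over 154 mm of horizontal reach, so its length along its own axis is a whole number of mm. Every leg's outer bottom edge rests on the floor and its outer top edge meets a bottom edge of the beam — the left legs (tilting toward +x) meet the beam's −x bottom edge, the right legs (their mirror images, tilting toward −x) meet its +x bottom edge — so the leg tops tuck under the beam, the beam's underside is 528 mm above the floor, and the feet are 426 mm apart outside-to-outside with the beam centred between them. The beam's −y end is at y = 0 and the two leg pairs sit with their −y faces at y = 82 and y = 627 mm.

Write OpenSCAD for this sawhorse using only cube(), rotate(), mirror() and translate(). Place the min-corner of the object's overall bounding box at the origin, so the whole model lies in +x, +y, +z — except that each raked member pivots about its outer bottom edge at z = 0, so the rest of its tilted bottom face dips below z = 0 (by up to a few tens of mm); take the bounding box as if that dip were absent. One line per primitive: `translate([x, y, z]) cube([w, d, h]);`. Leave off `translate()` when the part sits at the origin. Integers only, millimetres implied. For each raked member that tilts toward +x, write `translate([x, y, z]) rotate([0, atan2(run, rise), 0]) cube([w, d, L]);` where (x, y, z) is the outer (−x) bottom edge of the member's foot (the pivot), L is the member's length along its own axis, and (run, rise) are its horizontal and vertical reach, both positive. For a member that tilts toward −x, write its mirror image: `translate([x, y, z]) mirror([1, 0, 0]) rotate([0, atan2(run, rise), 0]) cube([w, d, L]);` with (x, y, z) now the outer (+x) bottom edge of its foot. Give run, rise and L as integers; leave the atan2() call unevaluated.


// leg length = √(154² + 528²) = 550
// right-leg outer foot x = 2·154 + 118 = 426
// beam min-corner = (154, 0, 528)
translate([154, 0, 528]) cube([118, 765, 88]);
translate([0, 82, 0]) rotate([0, atan2(154, 528), 0]) cube([32, 56, 550]);
translate([426, 82, 0]) mirror([1, 0, 0]) rotate([0, atan2(154, 528), 0]) cube([32, 56, 550]);
translate([0, 627, 0]) rotate([0, atan2(154, 528), 0]) cube([32, 56, 550]);
translate([426, 627, 0]) mirror([1, 0, 0]) rotate([0, atan2(154, 528), 0]) cube([32, 56, 550]);


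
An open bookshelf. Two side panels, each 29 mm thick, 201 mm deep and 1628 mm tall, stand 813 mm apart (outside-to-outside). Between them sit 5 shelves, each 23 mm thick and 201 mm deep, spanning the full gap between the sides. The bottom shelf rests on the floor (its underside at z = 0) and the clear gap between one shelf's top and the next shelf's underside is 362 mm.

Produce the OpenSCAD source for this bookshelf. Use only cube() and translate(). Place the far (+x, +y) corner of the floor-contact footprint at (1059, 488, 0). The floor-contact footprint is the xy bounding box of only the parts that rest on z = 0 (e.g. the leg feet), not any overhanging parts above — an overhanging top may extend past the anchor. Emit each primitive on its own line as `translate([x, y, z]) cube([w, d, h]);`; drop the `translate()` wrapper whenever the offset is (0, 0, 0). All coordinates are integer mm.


translate([246, 287, 0]) cube([29, 201, 1628]);
translate([1030, 287, 0]) cube([29, 201, 1628]);
translate([275, 287, 0]) cube([755, 201, 23]);
translate([275, 287, 385]) cube([755, 201, 23]);
translate([275, 287, 770]) cube([755, 201, 23]);
translate([275, 287, 1155]) cube([755, 201, 23]);
translate([275, 287, 1540]) cube([755, 201, 23]);


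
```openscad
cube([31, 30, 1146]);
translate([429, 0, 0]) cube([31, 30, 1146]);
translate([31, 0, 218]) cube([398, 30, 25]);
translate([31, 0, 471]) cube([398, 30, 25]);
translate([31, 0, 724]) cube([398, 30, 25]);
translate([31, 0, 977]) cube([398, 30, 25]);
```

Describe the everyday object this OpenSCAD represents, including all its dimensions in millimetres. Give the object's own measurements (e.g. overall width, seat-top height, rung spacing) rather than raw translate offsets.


A straight ladder. Two 31×30 mm vertical rails, 1146 mm tall, stand 460 mm apart (outside-to-outside) with their front faces coplanar on the −y side. 4 rungs, each 30 mm deep and 25 mm tall, span between the inner faces of the rails, front faces flush with the rails. The lowest rung's underside is at z = 218 mm and rungs are spaced 253 mm apart (underside to underside).


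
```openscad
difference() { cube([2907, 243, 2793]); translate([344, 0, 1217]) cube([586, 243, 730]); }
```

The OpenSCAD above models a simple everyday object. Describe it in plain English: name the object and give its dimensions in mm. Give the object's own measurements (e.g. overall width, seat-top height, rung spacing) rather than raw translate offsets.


A wall 2907 mm long (x), 243 mm thick (y), 2793 mm tall, with a rectangular window opening cut through it. The opening is 586 mm wide and 730 mm tall; its sill is at z = 1217 mm and its near (−x) edge is 344 mm from the wall's −x end. The opening passes through the full wall thickness.


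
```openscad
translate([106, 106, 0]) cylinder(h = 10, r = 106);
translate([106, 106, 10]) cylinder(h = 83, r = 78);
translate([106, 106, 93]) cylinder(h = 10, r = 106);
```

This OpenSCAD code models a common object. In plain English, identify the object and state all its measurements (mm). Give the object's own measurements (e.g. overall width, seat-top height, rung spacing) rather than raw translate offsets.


A spool: two coaxial disc flanges of radius 106 mm and thickness 10 mm, joined by a core cylinder of radius 78 mm and height 83 mm. The lower flange rests on z = 0 and the three cylinders share a vertical axis.


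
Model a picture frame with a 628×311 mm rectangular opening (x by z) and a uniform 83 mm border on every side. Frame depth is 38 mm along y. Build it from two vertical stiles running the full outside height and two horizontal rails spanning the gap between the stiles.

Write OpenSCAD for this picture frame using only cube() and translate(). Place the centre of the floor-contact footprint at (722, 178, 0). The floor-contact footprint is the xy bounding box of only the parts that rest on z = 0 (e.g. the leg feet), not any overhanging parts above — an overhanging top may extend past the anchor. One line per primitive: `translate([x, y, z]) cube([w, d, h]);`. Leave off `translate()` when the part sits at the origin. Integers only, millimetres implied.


translate([325, 159, 0]) cube([83, 38, 477]);
translate([1036, 159, 0]) cube([83, 38, 477]);
translate([408, 159, 0]) cube([628, 38, 83]);
translate([408, 159, 394]) cube([628, 38, 83]);


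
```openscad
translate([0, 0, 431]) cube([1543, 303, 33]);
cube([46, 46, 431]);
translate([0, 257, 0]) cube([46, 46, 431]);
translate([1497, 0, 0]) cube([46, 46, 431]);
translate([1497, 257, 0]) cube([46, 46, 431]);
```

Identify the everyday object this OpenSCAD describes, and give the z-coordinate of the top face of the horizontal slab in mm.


A bench. The seat-top height is 464 mm.

A long slab on four corner posts — a bench. The slab sits at z = 431 with thickness 33, so the top is 431 + 33 = 464 mm.


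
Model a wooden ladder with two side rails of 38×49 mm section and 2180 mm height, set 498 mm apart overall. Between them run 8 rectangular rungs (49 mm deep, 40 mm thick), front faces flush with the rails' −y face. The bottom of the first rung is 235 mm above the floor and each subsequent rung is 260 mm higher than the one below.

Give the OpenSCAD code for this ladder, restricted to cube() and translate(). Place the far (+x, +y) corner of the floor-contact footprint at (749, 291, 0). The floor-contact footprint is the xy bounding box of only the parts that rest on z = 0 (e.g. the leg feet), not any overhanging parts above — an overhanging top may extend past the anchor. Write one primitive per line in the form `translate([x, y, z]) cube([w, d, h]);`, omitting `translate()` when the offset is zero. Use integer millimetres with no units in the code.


// rung span = 498 - 2*38 = 422
// rung[k] z = 235 + k*260
translate([251, 242, 0]) cube([38, 49, 2180]);
translate([711, 242, 0]) cube([38, 49, 2180]);
translate([289, 242, 235]) cube([422, 49, 40]);
translate([289, 242, 495]) cube([422, 49, 40]);
translate([289, 242, 755]) cube([422, 49, 40]);
translate([289, 242, 1015]) cube([422, 49, 40]);
translate([289, 242, 1275]) cube([422, 49, 40]);
translate([289, 242, 1535]) cube([422, 49, 40]);
translate([289, 242, 1795]) cube([422, 49, 40]);
translate([289, 242, 2055]) cube([422, 49, 40]);


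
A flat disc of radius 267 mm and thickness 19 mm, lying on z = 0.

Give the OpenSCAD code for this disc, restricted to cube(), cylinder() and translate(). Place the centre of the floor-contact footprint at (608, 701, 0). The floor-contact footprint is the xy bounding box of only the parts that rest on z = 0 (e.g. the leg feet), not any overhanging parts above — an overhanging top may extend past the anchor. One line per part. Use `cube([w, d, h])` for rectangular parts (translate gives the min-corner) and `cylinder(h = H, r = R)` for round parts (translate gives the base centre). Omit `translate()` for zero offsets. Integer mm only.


translate([608, 701, 0]) cylinder(h = 19, r = 267);


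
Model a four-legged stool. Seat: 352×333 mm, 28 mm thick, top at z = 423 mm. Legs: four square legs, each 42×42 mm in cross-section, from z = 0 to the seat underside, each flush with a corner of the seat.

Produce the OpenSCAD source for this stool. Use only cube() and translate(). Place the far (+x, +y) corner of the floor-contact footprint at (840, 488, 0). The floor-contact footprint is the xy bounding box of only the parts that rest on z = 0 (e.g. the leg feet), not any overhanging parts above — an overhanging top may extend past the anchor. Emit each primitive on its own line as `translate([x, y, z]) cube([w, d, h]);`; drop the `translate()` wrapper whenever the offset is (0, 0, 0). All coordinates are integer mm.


translate([488, 155, 395]) cube([352, 333, 28]);
translate([488, 155, 0]) cube([42, 42, 395]);
translate([798, 155, 0]) cube([42, 42, 395]);
translate([488, 446, 0]) cube([42, 42, 395]);
translate([798, 446, 0]) cube([42, 42, 395]);


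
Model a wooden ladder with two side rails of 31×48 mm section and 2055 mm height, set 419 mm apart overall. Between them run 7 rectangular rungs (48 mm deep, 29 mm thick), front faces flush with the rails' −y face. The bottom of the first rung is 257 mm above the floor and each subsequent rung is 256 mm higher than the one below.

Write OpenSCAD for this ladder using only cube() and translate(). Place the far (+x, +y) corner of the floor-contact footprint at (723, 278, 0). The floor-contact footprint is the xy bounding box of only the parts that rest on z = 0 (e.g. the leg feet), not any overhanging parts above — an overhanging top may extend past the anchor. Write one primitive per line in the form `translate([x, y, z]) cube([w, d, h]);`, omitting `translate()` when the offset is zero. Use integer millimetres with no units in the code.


// rung span = 419 - 2*31 = 357
// rung[k] z = 257 + k*256
translate([304, 230, 0]) cube([31, 48, 2055]);
translate([692, 230, 0]) cube([31, 48, 2055]);
translate([335, 230, 257]) cube([357, 48, 29]);
translate([335, 230, 513]) cube([357, 48, 29]);
translate([335, 230, 769]) cube([357, 48, 29]);
translate([335, 230, 1025]) cube([357, 48, 29]);
translate([335, 230, 1281]) cube([357, 48, 29]);
translate([335, 230, 1537]) cube([357, 48, 29]);
translate([335, 230, 1793]) cube([357, 48, 29]);


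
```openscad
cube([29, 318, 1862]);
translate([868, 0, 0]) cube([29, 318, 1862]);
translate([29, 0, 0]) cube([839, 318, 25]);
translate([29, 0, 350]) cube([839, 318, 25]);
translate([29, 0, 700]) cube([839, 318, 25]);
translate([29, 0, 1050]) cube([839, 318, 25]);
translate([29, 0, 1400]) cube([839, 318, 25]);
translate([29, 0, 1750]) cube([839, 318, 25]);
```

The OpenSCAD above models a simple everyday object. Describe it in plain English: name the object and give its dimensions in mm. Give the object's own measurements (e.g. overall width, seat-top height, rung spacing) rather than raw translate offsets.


An open bookshelf. Two side panels, each 29 mm thick, 318 mm deep and 1862 mm tall, stand 897 mm apart (outside-to-outside). Between them sit 6 shelves, each 25 mm thick and 318 mm deep, spanning the full gap between the sides. The bottom shelf rests on the floor (its underside at z = 0) and the clear gap between one shelf's top and the next shelf's underside is 325 mm.


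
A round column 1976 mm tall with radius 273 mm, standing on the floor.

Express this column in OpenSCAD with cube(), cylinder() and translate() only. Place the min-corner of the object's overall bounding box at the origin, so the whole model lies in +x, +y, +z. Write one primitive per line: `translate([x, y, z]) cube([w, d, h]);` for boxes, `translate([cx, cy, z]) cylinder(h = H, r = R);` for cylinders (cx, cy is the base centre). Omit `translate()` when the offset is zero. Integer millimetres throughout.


translate([273, 273, 0]) cylinder(h = 1976, r = 273);


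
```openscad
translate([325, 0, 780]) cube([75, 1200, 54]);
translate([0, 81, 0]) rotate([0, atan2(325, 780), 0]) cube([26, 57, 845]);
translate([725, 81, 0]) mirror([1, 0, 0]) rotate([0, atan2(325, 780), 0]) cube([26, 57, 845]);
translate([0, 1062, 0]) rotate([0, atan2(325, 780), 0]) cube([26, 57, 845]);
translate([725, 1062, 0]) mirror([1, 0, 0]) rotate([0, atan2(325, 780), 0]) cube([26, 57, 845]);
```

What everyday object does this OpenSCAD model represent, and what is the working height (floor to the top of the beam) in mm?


A sawhorse. The overall height is 834 mm.

A beam across two mirrored pairs of raked legs — a sawhorse. The beam's underside is at z = 780 (matching the legs' vertical rise in atan2(325, 780)) and the beam is 54 mm tall, so its top is at 780 + 54 = 834 mm. The raked legs top out at the beam's underside, so that is the highest point.


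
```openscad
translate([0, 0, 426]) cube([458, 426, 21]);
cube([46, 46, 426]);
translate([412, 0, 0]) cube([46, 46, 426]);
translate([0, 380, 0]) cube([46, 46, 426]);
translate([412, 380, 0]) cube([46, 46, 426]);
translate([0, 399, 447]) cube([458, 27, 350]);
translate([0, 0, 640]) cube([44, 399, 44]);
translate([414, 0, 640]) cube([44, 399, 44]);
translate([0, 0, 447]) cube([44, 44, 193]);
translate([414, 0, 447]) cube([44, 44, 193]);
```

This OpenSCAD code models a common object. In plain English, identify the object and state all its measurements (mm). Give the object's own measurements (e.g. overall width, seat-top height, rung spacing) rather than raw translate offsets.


A chair. The seat is a 458×426×21 mm slab with its top at z = 447 mm, on four 46×46 mm corner legs (flush with the seat edges, standing on z = 0). A flat backrest 27 mm thick, 350 mm tall, spans the full seat width and rises from the seat top along its +y edge, rear face flush with the rear of the seat. Two armrests of 44×44 mm section run along each side from the seat's front edge to the front of the backrest, top faces 237 mm above the seat top and outer faces flush with the seat's x-edges; a 44×44 mm post under the front of each armrest stands on the seat at the front corner.


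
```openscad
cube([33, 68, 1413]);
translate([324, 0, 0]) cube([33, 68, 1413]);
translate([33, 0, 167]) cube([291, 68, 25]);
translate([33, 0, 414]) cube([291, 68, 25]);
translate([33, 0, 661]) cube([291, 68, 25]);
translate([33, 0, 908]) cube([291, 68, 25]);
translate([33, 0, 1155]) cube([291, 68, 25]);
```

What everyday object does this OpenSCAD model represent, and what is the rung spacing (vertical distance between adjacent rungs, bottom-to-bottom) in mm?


A ladder. The rung spacing is 247 mm.

Two tall 33×68 posts with 5 short bars between them — a ladder. Adjacent rungs sit at z = 167 and z = 414, so the spacing is 414 − 167 = 247 mm.


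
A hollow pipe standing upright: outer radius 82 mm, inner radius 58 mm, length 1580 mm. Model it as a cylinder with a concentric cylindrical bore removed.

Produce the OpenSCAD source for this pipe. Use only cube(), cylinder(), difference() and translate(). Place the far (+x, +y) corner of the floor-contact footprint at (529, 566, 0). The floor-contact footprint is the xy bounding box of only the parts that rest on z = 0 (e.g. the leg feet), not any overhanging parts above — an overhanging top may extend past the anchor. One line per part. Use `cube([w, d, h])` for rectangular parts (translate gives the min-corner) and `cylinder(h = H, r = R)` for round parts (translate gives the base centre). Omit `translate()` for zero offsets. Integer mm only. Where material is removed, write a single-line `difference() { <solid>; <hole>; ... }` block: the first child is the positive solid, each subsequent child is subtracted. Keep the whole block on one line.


difference() { translate([447, 484, 0]) cylinder(h = 1580, r = 82); translate([447, 484, 0]) cylinder(h = 1580, r = 58); }


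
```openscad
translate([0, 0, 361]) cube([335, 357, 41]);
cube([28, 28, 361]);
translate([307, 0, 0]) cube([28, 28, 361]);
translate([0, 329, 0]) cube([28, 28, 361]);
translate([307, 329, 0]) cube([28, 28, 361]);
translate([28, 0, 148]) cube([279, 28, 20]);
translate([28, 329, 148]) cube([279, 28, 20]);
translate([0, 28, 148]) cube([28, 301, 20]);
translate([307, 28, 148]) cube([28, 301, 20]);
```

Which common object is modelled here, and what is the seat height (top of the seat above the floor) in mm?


A stool. The seat height is 402 mm.

A 335×357×41 slab at z = 361 on four corner posts — a stool. The seat top is 361 + 41 = 402 mm.


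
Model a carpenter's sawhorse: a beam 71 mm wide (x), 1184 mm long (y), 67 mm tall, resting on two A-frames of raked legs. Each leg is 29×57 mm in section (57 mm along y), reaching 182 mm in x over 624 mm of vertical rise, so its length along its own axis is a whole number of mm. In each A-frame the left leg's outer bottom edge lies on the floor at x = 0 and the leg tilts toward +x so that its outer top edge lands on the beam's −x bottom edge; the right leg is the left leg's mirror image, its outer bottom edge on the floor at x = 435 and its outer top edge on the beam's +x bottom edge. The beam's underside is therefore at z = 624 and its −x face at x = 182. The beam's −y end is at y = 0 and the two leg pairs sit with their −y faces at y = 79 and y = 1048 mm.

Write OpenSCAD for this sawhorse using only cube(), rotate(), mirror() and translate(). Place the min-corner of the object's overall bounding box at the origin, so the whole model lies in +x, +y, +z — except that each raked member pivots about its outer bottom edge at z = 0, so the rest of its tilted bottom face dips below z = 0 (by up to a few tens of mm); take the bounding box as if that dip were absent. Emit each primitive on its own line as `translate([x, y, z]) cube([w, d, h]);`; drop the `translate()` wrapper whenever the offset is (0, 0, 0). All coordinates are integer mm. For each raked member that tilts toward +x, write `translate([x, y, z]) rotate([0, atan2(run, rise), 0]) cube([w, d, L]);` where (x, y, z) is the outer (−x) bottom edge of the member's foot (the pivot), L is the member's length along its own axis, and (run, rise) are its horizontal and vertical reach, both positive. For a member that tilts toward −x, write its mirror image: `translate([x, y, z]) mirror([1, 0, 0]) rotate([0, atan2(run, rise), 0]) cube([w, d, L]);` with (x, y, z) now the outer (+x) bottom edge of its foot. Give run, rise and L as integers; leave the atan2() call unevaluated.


translate([182, 0, 624]) cube([71, 1184, 67]);
translate([0, 79, 0]) rotate([0, atan2(182, 624), 0]) cube([29, 57, 650]);
translate([435, 79, 0]) mirror([1, 0, 0]) rotate([0, atan2(182, 624), 0]) cube([29, 57, 650]);
translate([0, 1048, 0]) rotate([0, atan2(182, 624), 0]) cube([29, 57, 650]);
translate([435, 1048, 0]) mirror([1, 0, 0]) rotate([0, atan2(182, 624), 0]) cube([29, 57, 650]);


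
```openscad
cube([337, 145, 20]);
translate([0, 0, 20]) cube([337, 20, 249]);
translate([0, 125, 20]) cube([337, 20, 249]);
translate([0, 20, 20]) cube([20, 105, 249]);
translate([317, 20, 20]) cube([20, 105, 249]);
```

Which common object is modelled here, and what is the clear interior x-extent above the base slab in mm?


An open box. The internal width is 297 mm.

A 337×145 base slab with four walls standing on it — an open box. The base is 337 mm wide and the walls are 20 mm thick, so the internal width is 337 − 2 × 20 = 297 mm.


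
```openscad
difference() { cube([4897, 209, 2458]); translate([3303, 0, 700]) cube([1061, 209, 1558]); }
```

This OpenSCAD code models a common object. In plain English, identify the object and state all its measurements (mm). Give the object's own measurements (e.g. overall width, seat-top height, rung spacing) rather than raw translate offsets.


A wall 4897 mm long (x), 209 mm thick (y), 2458 mm tall, with a rectangular window opening cut through it. The opening is 1061 mm wide and 1558 mm tall; its sill is at z = 700 mm and its near (−x) edge is 3303 mm from the wall's −x end. The opening passes through the full wall thickness.


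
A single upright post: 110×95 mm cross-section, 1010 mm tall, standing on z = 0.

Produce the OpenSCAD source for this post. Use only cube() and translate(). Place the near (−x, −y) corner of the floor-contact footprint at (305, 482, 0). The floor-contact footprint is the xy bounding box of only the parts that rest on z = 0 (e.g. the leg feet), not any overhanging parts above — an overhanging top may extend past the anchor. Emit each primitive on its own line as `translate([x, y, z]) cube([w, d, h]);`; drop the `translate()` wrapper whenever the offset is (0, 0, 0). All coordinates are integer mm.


translate([305, 482, 0]) cube([110, 95, 1010]);


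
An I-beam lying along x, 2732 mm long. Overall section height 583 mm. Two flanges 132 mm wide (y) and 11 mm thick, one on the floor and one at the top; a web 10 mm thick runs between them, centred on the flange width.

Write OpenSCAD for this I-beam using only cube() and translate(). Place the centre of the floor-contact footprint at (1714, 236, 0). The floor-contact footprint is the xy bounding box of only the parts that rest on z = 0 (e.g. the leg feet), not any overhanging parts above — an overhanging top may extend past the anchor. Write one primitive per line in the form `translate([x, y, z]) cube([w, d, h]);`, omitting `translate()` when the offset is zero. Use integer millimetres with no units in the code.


translate([348, 170, 0]) cube([2732, 132, 11]);
translate([348, 231, 11]) cube([2732, 10, 561]);
translate([348, 170, 572]) cube([2732, 132, 11]);


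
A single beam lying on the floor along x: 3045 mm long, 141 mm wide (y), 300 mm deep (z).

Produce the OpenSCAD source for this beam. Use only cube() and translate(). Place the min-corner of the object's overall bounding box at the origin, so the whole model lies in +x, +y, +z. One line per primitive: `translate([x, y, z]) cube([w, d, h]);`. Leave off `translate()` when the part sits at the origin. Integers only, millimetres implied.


cube([3045, 141, 300]);


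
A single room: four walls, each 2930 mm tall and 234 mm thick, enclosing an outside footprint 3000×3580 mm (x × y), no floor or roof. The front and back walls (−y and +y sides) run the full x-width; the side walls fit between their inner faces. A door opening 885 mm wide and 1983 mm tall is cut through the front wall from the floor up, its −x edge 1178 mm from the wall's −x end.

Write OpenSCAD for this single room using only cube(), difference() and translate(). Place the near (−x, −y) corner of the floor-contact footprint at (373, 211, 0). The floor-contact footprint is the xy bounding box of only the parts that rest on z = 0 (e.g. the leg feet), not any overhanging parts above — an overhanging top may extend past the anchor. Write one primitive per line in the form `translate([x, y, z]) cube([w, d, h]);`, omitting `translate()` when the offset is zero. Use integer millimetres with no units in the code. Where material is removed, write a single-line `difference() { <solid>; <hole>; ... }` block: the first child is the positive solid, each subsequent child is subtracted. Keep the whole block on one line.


difference() { translate([373, 211, 0]) cube([3000, 234, 2930]); translate([1551, 211, 0]) cube([885, 234, 1983]); }
translate([373, 3557, 0]) cube([3000, 234, 2930]);
translate([373, 445, 0]) cube([234, 3112, 2930]);
translate([3139, 445, 0]) cube([234, 3112, 2930]);


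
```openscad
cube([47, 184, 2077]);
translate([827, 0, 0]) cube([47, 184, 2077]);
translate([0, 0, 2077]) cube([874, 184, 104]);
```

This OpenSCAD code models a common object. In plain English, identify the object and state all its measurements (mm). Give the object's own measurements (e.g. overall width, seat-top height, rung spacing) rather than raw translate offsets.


A door frame. The clear opening is 780 mm wide and 2077 mm high. Two 47 mm wide jambs, 184 mm deep, stand either side of the opening from the floor to the top of the opening. A 104 mm thick head sits across the top of both jambs, spanning the full outside width of the frame.


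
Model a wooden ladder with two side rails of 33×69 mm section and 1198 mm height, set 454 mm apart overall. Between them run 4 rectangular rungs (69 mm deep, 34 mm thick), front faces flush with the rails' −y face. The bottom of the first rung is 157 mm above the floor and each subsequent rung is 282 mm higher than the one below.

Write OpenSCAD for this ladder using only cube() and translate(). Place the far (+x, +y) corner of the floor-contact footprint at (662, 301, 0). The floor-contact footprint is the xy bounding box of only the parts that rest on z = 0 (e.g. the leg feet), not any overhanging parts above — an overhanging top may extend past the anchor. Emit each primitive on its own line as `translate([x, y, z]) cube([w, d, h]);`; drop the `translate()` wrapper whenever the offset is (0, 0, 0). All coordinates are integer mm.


// rung span = 454 - 2*33 = 388
// rung[k] z = 157 + k*282
translate([208, 232, 0]) cube([33, 69, 1198]);
translate([629, 232, 0]) cube([33, 69, 1198]);
translate([241, 232, 157]) cube([388, 69, 34]);
translate([241, 232, 439]) cube([388, 69, 34]);
translate([241, 232, 721]) cube([388, 69, 34]);
translate([241, 232, 1003]) cube([388, 69, 34]);


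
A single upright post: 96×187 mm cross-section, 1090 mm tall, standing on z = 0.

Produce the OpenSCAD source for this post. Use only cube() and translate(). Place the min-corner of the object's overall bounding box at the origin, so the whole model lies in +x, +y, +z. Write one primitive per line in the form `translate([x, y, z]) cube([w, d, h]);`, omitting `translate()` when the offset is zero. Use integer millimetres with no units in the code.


cube([96, 187, 1090]);


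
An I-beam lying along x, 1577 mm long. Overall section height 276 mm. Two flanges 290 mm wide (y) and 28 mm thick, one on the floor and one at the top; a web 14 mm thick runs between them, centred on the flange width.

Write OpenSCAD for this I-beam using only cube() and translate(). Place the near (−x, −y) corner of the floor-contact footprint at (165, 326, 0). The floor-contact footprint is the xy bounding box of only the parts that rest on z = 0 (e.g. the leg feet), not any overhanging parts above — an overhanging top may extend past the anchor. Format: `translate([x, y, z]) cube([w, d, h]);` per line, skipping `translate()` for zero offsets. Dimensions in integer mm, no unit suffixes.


translate([165, 326, 0]) cube([1577, 290, 28]);
translate([165, 464, 28]) cube([1577, 14, 220]);
translate([165, 326, 248]) cube([1577, 290, 28]);


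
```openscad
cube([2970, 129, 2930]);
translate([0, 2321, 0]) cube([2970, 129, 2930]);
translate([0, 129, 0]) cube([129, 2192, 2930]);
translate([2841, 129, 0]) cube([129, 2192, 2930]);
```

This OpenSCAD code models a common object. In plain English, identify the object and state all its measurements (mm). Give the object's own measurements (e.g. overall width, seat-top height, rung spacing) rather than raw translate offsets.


The wall frame of a small rectangular building: four walls, each 2930 mm tall and 129 mm thick, enclosing a footprint 2970 mm (x) by 2450 mm (y) outside-to-outside, with no floor or roof. The front and back walls (the −y and +y sides) span the full width; the two side walls fit between them.


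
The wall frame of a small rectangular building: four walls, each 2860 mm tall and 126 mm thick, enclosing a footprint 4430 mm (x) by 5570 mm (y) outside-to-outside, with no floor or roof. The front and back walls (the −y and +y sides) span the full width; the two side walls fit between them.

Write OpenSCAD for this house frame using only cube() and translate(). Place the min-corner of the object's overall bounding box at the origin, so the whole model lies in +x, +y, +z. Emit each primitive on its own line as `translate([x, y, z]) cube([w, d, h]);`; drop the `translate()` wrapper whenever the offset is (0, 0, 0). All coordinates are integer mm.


cube([4430, 126, 2860]);
translate([0, 5444, 0]) cube([4430, 126, 2860]);
translate([0, 126, 0]) cube([126, 5318, 2860]);
translate([4304, 126, 0]) cube([126, 5318, 2860]);


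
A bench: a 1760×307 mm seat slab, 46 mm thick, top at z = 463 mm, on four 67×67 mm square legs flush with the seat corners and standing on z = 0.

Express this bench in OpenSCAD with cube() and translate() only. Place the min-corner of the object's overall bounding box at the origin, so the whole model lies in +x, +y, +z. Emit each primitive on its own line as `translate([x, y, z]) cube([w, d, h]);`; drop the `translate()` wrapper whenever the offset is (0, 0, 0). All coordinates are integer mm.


// leg_h = 463 − 46 = 417
translate([0, 0, 417]) cube([1760, 307, 46]);
cube([67, 67, 417]);
translate([0, 240, 0]) cube([67, 67, 417]);
translate([1693, 0, 0]) cube([67, 67, 417]);
translate([1693, 240, 0]) cube([67, 67, 417]);


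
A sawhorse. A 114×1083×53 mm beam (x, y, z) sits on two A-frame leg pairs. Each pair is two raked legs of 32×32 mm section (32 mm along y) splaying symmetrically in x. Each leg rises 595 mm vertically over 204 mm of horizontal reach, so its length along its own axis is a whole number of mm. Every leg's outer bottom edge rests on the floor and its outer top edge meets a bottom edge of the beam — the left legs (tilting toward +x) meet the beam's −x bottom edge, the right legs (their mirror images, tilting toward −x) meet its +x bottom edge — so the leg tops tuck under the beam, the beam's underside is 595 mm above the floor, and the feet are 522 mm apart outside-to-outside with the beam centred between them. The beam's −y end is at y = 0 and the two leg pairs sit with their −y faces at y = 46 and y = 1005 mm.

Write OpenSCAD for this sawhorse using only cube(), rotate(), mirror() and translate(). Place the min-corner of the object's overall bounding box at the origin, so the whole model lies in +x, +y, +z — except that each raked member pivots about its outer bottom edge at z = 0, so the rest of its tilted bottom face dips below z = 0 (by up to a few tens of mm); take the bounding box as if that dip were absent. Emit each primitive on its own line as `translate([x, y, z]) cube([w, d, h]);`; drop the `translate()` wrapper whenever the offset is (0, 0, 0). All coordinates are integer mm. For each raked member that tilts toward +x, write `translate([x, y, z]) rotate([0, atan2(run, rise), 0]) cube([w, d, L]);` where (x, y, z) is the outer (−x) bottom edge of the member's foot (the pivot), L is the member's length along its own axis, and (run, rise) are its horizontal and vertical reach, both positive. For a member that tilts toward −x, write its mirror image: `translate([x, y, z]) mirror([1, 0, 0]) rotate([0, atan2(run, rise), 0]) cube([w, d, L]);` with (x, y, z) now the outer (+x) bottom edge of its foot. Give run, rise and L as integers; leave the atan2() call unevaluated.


translate([204, 0, 595]) cube([114, 1083, 53]);
translate([0, 46, 0]) rotate([0, atan2(204, 595), 0]) cube([32, 32, 629]);
translate([522, 46, 0]) mirror([1, 0, 0]) rotate([0, atan2(204, 595), 0]) cube([32, 32, 629]);
translate([0, 1005, 0]) rotate([0, atan2(204, 595), 0]) cube([32, 32, 629]);
translate([522, 1005, 0]) mirror([1, 0, 0]) rotate([0, atan2(204, 595), 0]) cube([32, 32, 629]);


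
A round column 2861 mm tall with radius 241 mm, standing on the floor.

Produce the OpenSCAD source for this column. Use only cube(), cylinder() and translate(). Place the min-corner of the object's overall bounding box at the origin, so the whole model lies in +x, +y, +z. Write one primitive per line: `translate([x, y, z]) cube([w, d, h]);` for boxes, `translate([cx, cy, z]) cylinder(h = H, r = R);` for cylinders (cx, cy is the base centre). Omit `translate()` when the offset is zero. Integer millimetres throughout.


translate([241, 241, 0]) cylinder(h = 2861, r = 241);


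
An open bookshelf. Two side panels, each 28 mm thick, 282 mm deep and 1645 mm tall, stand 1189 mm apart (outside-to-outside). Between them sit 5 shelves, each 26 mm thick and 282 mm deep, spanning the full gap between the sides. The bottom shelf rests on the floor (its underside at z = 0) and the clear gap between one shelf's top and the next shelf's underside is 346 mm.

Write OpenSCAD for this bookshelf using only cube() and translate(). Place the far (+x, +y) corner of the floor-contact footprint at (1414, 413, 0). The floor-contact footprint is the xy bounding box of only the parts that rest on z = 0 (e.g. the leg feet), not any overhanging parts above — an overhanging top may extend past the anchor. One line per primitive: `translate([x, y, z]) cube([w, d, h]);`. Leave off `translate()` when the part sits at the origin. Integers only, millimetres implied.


translate([225, 131, 0]) cube([28, 282, 1645]);
translate([1386, 131, 0]) cube([28, 282, 1645]);
translate([253, 131, 0]) cube([1133, 282, 26]);
translate([253, 131, 372]) cube([1133, 282, 26]);
translate([253, 131, 744]) cube([1133, 282, 26]);
translate([253, 131, 1116]) cube([1133, 282, 26]);
translate([253, 131, 1488]) cube([1133, 282, 26]);
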